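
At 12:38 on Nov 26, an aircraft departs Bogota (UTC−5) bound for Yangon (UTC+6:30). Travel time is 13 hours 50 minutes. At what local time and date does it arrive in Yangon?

Convert departure to UTC: 12:38 + 5:00 = 17:38 UTC on Nov 26.
Add 13 hours and 50 minutes travel time → 07:28 UTC (Nov 27).
Yangon is UTC+6:30, so local arrival = 07:28 + 6:30 = 13:58 on Nov 27.

13:58 on Nov 27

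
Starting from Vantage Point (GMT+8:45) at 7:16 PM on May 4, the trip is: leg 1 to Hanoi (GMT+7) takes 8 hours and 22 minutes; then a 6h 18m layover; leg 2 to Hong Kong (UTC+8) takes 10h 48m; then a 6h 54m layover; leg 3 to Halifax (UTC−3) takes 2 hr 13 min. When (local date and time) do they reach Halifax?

Convert departure to UTC: 7:16 PM − 8:45 = 10:31 AM UTC on May 4.
Add 8 hours 22 minutes leg 1 → 6:53 PM UTC.
Add 6 hours and 18 minutes layover in Hanoi → 1:11 AM UTC (May 5).
Add 10 hours 48 minutes leg 2 → 11:59 AM UTC.
Add 6 hours 54 minutes layover in Hong Kong → 6:53 PM UTC.
Add 2 hours and 13 minutes leg 3 → 9:06 PM UTC.
Halifax is UTC−3:00, so local arrival = 9:06 PM − 3:00 = 6:06 PM on May 5.

6:06 PM on May 5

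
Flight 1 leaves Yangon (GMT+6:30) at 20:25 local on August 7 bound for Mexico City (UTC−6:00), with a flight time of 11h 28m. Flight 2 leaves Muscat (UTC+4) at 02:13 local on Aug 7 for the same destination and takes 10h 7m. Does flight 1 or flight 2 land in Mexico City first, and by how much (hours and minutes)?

the second, by 17 hours 3 minutes

Flight 1 in UTC: 20:25 − 6:30 = 13:55 on Aug 7.
+11 hours and 28 minutes → arrive 01:23 UTC on Aug 8.
Flight 2 in UTC: 02:13 − 4:00 = 22:13 on Aug 6.
+10 hours 7 minutes → arrive 08:20 UTC on Aug 7.
Flight 2 lands earlier by 17 hours 3 minutes.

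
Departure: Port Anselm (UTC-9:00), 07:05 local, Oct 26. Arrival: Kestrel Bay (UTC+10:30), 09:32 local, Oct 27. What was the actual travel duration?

6 hours 57 minutes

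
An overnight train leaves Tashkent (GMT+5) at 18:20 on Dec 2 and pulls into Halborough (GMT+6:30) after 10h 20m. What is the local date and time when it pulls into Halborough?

06:10 on Dec 3

Convert departure to UTC: 18:20 − 5:00 = 13:20 UTC on Dec 2.
Add 10 hours 20 minutes travel time → 23:40 UTC.
Halborough is UTC+6:30, so local arrival = 23:40 + 6:30 = 06:10 on Dec 3.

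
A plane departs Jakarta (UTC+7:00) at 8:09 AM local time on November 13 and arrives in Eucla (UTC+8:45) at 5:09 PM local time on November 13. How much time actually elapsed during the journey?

7 hours 15 minutes

Eucla is 1:45 ahead of Jakarta.
Clock-face elapsed time (ignoring zones) is 9 hours.
Actual elapsed = 9 hours − 1:45 = 7 hours 15 minutes.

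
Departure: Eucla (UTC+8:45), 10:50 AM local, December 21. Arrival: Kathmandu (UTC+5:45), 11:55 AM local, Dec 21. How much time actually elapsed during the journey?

4 hours 5 minutes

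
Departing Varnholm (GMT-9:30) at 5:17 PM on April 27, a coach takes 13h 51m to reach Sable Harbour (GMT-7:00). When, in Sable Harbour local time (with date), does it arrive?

9:38 AM on Apr 28

Convert departure to UTC: 5:17 PM + 9:30 = 2:47 AM UTC on Apr 28.
Add 13 hours and 51 minutes travel time → 4:38 PM UTC.
Sable Harbour is UTC−7:00, so local arrival = 4:38 PM − 7:00 = 9:38 AM on Apr 28.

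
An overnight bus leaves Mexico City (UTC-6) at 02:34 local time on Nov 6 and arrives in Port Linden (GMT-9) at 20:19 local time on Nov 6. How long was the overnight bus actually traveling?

20 hours 45 minutes

Departure in UTC: 02:34 + 6:00 = 08:34 on Nov 6.
Arrival in UTC: 20:19 + 9:00 = 05:19 on Nov 7.
Elapsed = 05:19 − 08:34 (+1 day) = 20 hours 45 minutes.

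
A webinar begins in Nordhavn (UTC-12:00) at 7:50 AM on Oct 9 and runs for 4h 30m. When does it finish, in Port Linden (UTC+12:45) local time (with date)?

1:05 PM on October 10

Convert start to UTC: 7:50 AM + 12:00 = 7:50 PM UTC on Oct 9.
Add 4 hours and 30 minutes duration → 12:20 AM UTC (Oct 10).
Port Linden is UTC+12:45, so local end time = 12:20 AM + 12:45 = 1:05 PM on Oct 10.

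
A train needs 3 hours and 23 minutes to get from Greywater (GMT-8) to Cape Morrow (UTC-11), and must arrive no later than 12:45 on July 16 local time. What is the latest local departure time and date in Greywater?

12:22 on Jul 16

Target arrival in UTC: 12:45 + 11:00 = 23:45 on Jul 16.
Subtract 3 hours 23 minutes → departure 20:22 UTC on Jul 16.
Greywater is UTC−8:00: 20:22 − 8:00 = 12:22 on Jul 16.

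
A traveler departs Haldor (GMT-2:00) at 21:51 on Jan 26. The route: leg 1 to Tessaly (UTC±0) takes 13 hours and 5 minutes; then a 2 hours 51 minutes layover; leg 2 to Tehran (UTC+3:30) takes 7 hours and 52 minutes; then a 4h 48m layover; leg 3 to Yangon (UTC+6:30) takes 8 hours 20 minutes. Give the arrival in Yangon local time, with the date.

Convert departure to UTC: 21:51 + 2:00 = 23:51 UTC on Jan 26.
Add 13 hours and 5 minutes leg 1 → 12:56 UTC (Jan 27).
Add 2 hours and 51 minutes layover in Tessaly → 15:47 UTC.
Add 7 hours and 52 minutes leg 2 → 23:39 UTC.
Add 4 hours and 48 minutes layover in Tehran → 04:27 UTC (Jan 28).
Add 8 hours and 20 minutes leg 3 → 12:47 UTC.
Yangon is UTC+6:30, so local arrival = 12:47 + 6:30 = 19:17 on Jan 28.

19:17 on January 28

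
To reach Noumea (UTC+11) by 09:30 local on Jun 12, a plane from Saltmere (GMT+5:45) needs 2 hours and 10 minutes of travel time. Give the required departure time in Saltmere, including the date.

Target arrival in UTC: 09:30 − 11:00 = 22:30 on Jun 11.
Subtract 2 hours and 10 minutes → departure 20:20 UTC on Jun 11.
Saltmere is UTC+5:45: 20:20 + 5:45 = 02:05 on Jun 12.

02:05 on June 12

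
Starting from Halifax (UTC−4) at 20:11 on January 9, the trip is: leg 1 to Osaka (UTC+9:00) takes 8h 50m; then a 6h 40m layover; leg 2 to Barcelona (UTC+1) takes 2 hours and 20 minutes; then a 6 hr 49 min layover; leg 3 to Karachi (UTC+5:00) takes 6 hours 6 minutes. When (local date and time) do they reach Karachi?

Convert departure to UTC: 20:11 + 4:00 = 00:11 UTC on Jan 10.
Add 8 hours and 50 minutes leg 1 → 09:01 UTC.
Add 6 hours 40 minutes layover in Osaka → 15:41 UTC.
Add 2 hours and 20 minutes leg 2 → 18:01 UTC.
Add 6 hours and 49 minutes layover in Barcelona → 00:50 UTC (Jan 11).
Add 6 hours 6 minutes leg 3 → 06:56 UTC.
Karachi is UTC+5:00, so local arrival = 06:56 + 5:00 = 11:56 on Jan 11.

11:56 on January 11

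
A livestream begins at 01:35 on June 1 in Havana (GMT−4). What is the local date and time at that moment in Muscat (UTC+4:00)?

09:35 on Jun 1

In UTC: 01:35 + 4:00 = 05:35 on Jun 1.
Muscat is UTC+4:00: 05:35 + 4:00 = 09:35 on Jun 1.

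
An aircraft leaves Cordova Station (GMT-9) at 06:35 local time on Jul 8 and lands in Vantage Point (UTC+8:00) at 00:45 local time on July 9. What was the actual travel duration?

1 hour 10 minutes

Vantage Point is 17:00 ahead of Cordova Station.
Clock-face elapsed time (ignoring zones) is 18 hours 10 minutes.
Actual elapsed = 18 hours 10 minutes − 17:00 = 1 hour 10 minutes.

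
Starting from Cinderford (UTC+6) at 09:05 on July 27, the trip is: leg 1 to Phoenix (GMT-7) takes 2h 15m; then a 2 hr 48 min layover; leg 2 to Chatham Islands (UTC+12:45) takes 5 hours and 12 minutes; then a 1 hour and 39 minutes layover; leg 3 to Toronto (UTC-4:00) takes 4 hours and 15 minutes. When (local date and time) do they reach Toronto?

15:14 on Jul 27

Convert departure to UTC: 09:05 − 6:00 = 03:05 UTC on Jul 27.
Add 2 hours 15 minutes leg 1 → 05:20 UTC.
Add 2 hours 48 minutes layover in Phoenix → 08:08 UTC.
Add 5 hours 12 minutes leg 2 → 13:20 UTC.
Add 1 hour 39 minutes layover in Chatham Islands → 14:59 UTC.
Add 4 hours and 15 minutes leg 3 → 19:14 UTC.
Toronto is UTC−4:00, so local arrival = 19:14 − 4:00 = 15:14 on Jul 27.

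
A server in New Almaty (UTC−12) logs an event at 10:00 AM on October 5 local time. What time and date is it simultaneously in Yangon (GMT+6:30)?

Yangon is 18:30 ahead of New Almaty.
Shift by the zone difference: 10:00 AM + 18:30 = 4:30 AM on Oct 6 in Yangon.

4:30 AM on October 6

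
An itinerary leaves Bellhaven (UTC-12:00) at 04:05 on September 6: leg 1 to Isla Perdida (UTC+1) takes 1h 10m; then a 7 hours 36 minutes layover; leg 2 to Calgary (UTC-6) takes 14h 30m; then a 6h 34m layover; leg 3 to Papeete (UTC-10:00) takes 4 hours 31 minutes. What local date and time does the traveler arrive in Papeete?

Convert departure to UTC: 04:05 + 12:00 = 16:05 UTC on Sep 6.
Add 1 hour and 10 minutes leg 1 → 17:15 UTC.
Add 7 hours and 36 minutes layover in Isla Perdida → 00:51 UTC (Sep 7).
Add 14 hours 30 minutes leg 2 → 15:21 UTC.
Add 6 hours and 34 minutes layover in Calgary → 21:55 UTC.
Add 4 hours 31 minutes leg 3 → 02:26 UTC (Sep 8).
Papeete is UTC−10:00, so local arrival = 02:26 − 10:00 = 16:26 on Sep 7.

16:26 on September 7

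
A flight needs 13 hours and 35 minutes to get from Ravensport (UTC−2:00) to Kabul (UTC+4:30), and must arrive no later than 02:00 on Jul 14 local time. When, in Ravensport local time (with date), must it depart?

Target arrival in UTC: 02:00 − 4:30 = 21:30 on Jul 13.
Subtract 13 hours 35 minutes → departure 07:55 UTC on Jul 13.
Ravensport is UTC−2:00: 07:55 − 2:00 = 05:55 on Jul 13.

05:55 on Jul 13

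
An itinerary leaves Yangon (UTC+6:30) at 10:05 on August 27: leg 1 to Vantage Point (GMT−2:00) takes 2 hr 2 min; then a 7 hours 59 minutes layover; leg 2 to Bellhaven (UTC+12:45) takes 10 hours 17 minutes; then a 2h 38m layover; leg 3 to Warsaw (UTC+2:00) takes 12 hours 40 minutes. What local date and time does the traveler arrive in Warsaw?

Convert departure to UTC: 10:05 − 6:30 = 03:35 UTC on Aug 27.
Add 2 hours and 2 minutes leg 1 → 05:37 UTC.
Add 7 hours 59 minutes layover in Vantage Point → 13:36 UTC.
Add 10 hours 17 minutes leg 2 → 23:53 UTC.
Add 2 hours and 38 minutes layover in Bellhaven → 02:31 UTC (Aug 28).
Add 12 hours and 40 minutes leg 3 → 15:11 UTC.
Warsaw is UTC+2:00, so local arrival = 15:11 + 2:00 = 17:11 on Aug 28.

17:11 on Aug 28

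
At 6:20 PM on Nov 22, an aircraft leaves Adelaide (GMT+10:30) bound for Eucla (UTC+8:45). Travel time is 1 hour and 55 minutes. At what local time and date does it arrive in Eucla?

6:30 PM on November 22

Convert departure to UTC: 6:20 PM − 10:30 = 7:50 AM UTC on Nov 22.
Add 1 hour 55 minutes travel time → 9:45 AM UTC.
Eucla is UTC+8:45, so local arrival = 9:45 AM + 8:45 = 6:30 PM on Nov 22.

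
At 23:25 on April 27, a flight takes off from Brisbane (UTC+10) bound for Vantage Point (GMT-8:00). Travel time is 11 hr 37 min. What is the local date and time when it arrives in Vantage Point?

17:02 on April 27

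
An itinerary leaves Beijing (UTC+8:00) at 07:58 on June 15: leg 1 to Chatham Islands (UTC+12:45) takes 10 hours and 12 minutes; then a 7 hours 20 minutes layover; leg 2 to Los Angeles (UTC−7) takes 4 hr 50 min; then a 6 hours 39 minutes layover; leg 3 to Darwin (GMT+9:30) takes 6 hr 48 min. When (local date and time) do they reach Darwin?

Convert departure to UTC: 07:58 − 8:00 = 23:58 UTC on Jun 14.
Add 10 hours 12 minutes leg 1 → 10:10 UTC (Jun 15).
Add 7 hours and 20 minutes layover in Chatham Islands → 17:30 UTC.
Add 4 hours 50 minutes leg 2 → 22:20 UTC.
Add 6 hours 39 minutes layover in Los Angeles → 04:59 UTC (Jun 16).
Add 6 hours 48 minutes leg 3 → 11:47 UTC.
Darwin is UTC+9:30, so local arrival = 11:47 + 9:30 = 21:17 on Jun 16.

21:17 on June 16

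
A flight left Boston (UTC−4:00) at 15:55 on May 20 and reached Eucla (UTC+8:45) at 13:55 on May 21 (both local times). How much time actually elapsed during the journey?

9 hours 15 minutes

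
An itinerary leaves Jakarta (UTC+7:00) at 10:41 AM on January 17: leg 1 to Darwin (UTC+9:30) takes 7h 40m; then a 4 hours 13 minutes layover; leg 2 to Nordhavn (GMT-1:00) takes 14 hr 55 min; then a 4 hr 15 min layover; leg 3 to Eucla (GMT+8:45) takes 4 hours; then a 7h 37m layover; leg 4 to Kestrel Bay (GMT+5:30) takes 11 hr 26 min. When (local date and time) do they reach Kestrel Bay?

Convert departure to UTC: 10:41 AM − 7:00 = 3:41 AM UTC on Jan 17.
Add 7 hours 40 minutes leg 1 → 11:21 AM UTC.
Add 4 hours 13 minutes layover in Darwin → 3:34 PM UTC.
Add 14 hours and 55 minutes leg 2 → 6:29 AM UTC (Jan 18).
Add 4 hours and 15 minutes layover in Nordhavn → 10:44 AM UTC.
Add 4 hours leg 3 → 2:44 PM UTC.
Add 7 hours and 37 minutes layover in Eucla → 10:21 PM UTC.
Add 11 hours 26 minutes leg 4 → 9:47 AM UTC (Jan 19).
Kestrel Bay is UTC+5:30, so local arrival = 9:47 AM + 5:30 = 3:17 PM on Jan 19.

3:17 PM on January 19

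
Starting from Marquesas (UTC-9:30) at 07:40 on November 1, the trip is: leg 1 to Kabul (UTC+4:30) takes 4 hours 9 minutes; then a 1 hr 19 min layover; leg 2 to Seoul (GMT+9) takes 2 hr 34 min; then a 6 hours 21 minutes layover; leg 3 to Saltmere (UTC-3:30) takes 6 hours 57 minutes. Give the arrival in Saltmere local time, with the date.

Convert departure to UTC: 07:40 + 9:30 = 17:10 UTC on Nov 1.
Add 4 hours 9 minutes leg 1 → 21:19 UTC.
Add 1 hour 19 minutes layover in Kabul → 22:38 UTC.
Add 2 hours and 34 minutes leg 2 → 01:12 UTC (Nov 2).
Add 6 hours and 21 minutes layover in Seoul → 07:33 UTC.
Add 6 hours and 57 minutes leg 3 → 14:30 UTC.
Saltmere is UTC−3:30, so local arrival = 14:30 − 3:30 = 11:00 on Nov 2.

11:00 on Nov 2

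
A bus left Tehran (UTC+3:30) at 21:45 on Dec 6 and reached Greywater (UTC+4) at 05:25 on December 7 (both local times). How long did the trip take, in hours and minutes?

7 hours 10 minutes

Departure in UTC: 21:45 − 3:30 = 18:15 on Dec 6.
Arrival in UTC: 05:25 − 4:00 = 01:25 on Dec 7.
Elapsed = 01:25 − 18:15 (+1 day) = 7 hours 10 minutes.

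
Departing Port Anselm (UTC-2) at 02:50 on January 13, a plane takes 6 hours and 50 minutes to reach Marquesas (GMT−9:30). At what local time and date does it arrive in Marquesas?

02:10 on January 13

Marquesas is 7:30 behind Port Anselm.
After 6 hours 50 minutes it is 09:40 in Port Anselm.
Shift by the zone difference: 09:40 − 7:30 = 02:10 on Jan 13 in Marquesas.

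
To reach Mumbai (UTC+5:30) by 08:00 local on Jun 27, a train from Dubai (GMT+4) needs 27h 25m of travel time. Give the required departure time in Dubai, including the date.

03:05 on Jun 26

Target arrival in UTC: 08:00 − 5:30 = 02:30 on Jun 27.
Subtract 27 hours and 25 minutes → departure 23:05 UTC on Jun 25.
Dubai is UTC+4:00: 23:05 + 4:00 = 03:05 on Jun 26.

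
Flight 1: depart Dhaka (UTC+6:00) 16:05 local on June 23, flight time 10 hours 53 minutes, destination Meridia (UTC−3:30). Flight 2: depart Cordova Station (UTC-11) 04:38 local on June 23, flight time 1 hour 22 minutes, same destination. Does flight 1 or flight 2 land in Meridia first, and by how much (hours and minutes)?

the second, by 3 hours 58 minutes

Flight 1 in UTC: 16:05 − 6:00 = 10:05 on Jun 23.
+10 hours 53 minutes → arrive 20:58 UTC on Jun 23.
Flight 2 in UTC: 04:38 + 11:00 = 15:38 on Jun 23.
+1 hour and 22 minutes → arrive 17:00 UTC on Jun 23.
Flight 2 lands earlier by 3 hours 58 minutes.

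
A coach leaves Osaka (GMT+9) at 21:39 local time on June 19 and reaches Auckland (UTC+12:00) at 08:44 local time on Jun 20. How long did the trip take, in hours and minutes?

Departure in UTC: 21:39 − 9:00 = 12:39 on Jun 19.
Arrival in UTC: 08:44 − 12:00 = 20:44 on Jun 19.
Elapsed = 20:44 − 12:39 = 8 hours 5 minutes.

8 hours 5 minutes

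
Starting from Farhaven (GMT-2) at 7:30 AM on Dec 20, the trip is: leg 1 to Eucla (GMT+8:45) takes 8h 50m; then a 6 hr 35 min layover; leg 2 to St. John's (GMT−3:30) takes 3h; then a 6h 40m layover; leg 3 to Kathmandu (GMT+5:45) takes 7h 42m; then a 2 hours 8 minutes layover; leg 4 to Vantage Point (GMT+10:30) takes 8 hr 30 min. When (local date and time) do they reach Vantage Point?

3:25 PM on December 22

Convert departure to UTC: 7:30 AM + 2:00 = 9:30 AM UTC on Dec 20.
Add 8 hours 50 minutes leg 1 → 6:20 PM UTC.
Add 6 hours and 35 minutes layover in Eucla → 12:55 AM UTC (Dec 21).
Add 3 hours leg 2 → 3:55 AM UTC.
Add 6 hours 40 minutes layover in St. John's → 10:35 AM UTC.
Add 7 hours 42 minutes leg 3 → 6:17 PM UTC.
Add 2 hours 8 minutes layover in Kathmandu → 8:25 PM UTC.
Add 8 hours 30 minutes leg 4 → 4:55 AM UTC (Dec 22).
Vantage Point is UTC+10:30, so local arrival = 4:55 AM + 10:30 = 3:25 PM on Dec 22.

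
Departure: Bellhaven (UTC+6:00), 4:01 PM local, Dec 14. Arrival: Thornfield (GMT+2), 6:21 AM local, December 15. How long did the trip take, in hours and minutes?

18 hours 20 minutes

Thornfield is 4:00 behind Bellhaven.
Clock-face elapsed time (ignoring zones) is 14 hours 20 minutes.
Actual elapsed = 14 hours 20 minutes + 4:00 = 18 hours 20 minutes.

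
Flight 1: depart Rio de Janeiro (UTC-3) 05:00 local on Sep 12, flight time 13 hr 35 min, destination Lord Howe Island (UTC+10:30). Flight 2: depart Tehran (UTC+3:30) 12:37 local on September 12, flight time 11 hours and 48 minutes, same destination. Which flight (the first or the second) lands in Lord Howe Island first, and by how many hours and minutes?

the second, by 40 minutes

Flight 1 in UTC: 05:00 + 3:00 = 08:00 on Sep 12.
+13 hours 35 minutes → arrive 21:35 UTC on Sep 12.
Flight 2 in UTC: 12:37 − 3:30 = 09:07 on Sep 12.
+11 hours and 48 minutes → arrive 20:55 UTC on Sep 12.
Flight 2 lands earlier by 40 minutes.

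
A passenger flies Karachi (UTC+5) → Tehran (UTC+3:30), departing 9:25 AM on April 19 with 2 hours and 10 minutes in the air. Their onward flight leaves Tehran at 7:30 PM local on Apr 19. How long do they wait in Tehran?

Convert departure to UTC: 9:25 AM − 5:00 = 4:25 AM UTC on Apr 19.
Add 2 hours 10 minutes flight time → 6:35 AM UTC.
Tehran is UTC+3:30, so local arrival = 6:35 AM + 3:30 = 10:05 AM on Apr 19.
Layover = 7:30 PM − 10:05 AM = 9 hours 25 minutes.

9 hours 25 minutes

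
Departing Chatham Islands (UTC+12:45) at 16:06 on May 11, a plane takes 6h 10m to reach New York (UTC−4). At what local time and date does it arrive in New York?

New York is 16:45 behind Chatham Islands.
After 6 hours and 10 minutes it is 22:16 in Chatham Islands.
Shift by the zone difference: 22:16 − 16:45 = 05:31 on May 11 in New York.

05:31 on May 11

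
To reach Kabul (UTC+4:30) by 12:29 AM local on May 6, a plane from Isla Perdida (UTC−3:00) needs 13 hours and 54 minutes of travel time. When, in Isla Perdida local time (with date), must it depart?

Target arrival in UTC: 12:29 AM − 4:30 = 7:59 PM on May 5.
Subtract 13 hours and 54 minutes → departure 6:05 AM UTC on May 5.
Isla Perdida is UTC−3:00: 6:05 AM − 3:00 = 3:05 AM on May 5.

3:05 AM on May 5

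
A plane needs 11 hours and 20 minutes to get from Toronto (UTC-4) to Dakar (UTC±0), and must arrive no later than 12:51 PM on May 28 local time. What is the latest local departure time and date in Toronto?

Target arrival is already UTC: 12:51 PM on May 28.
Subtract 11 hours and 20 minutes → departure 1:31 AM UTC on May 28.
Toronto is UTC−4:00: 1:31 AM − 4:00 = 9:31 PM on May 27.

9:31 PM on May 27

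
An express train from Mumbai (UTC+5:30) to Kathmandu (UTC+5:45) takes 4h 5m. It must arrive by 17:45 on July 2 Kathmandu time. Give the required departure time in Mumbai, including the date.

Target arrival in UTC: 17:45 − 5:45 = 12:00 on Jul 2.
Subtract 4 hours and 5 minutes → departure 07:55 UTC on Jul 2.
Mumbai is UTC+5:30: 07:55 + 5:30 = 13:25 on Jul 2.

13:25 on Jul 2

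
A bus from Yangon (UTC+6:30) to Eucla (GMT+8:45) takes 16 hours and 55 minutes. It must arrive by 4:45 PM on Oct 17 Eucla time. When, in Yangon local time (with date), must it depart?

9:35 PM on October 16

Target arrival in UTC: 4:45 PM − 8:45 = 8:00 AM on Oct 17.
Subtract 16 hours 55 minutes → departure 3:05 PM UTC on Oct 16.
Yangon is UTC+6:30: 3:05 PM + 6:30 = 9:35 PM on Oct 16.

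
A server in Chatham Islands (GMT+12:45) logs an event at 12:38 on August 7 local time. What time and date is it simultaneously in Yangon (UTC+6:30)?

06:23 on August 7

Yangon is 6:15 behind Chatham Islands.
Shift by the zone difference: 12:38 − 6:15 = 06:23 on Aug 7 in Yangon.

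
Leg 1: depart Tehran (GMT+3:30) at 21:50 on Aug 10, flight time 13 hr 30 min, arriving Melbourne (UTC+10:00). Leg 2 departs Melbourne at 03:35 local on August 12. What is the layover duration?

Convert departure to UTC: 21:50 − 3:30 = 18:20 UTC on Aug 10.
Add 13 hours 30 minutes flight time → 07:50 UTC (Aug 11).
Melbourne is UTC+10:00, so local arrival = 07:50 + 10:00 = 17:50 on Aug 11.
Layover = 03:35 − 17:50 (+1 day) = 9 hours 45 minutes.

9 hours 45 minutes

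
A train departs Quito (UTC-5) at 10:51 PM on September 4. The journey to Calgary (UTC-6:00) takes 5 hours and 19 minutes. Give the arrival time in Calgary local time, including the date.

Calgary is 1:00 behind Quito.
After 5 hours and 19 minutes it is 4:10 AM (Sep 5) in Quito.
Shift by the zone difference: 4:10 AM − 1:00 = 3:10 AM on Sep 5 in Calgary.

3:10 AM on September 5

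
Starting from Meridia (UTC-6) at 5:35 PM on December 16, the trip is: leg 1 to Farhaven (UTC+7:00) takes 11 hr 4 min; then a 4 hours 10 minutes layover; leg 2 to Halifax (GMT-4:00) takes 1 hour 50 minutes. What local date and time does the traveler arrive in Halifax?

12:39 PM on Dec 17

Convert departure to UTC: 5:35 PM + 6:00 = 11:35 PM UTC on Dec 16.
Add 11 hours 4 minutes leg 1 → 10:39 AM UTC (Dec 17).
Add 4 hours and 10 minutes layover in Farhaven → 2:49 PM UTC.
Add 1 hour 50 minutes leg 2 → 4:39 PM UTC.
Halifax is UTC−4:00, so local arrival = 4:39 PM − 4:00 = 12:39 PM on Dec 17.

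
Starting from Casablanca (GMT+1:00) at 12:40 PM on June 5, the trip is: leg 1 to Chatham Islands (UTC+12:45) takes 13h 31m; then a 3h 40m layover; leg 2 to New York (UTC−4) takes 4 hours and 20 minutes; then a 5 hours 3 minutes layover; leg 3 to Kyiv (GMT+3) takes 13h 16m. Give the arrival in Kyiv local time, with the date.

Convert departure to UTC: 12:40 PM − 1:00 = 11:40 AM UTC on Jun 5.
Add 13 hours and 31 minutes leg 1 → 1:11 AM UTC (Jun 6).
Add 3 hours and 40 minutes layover in Chatham Islands → 4:51 AM UTC.
Add 4 hours 20 minutes leg 2 → 9:11 AM UTC.
Add 5 hours and 3 minutes layover in New York → 2:14 PM UTC.
Add 13 hours 16 minutes leg 3 → 3:30 AM UTC (Jun 7).
Kyiv is UTC+3:00, so local arrival = 3:30 AM + 3:00 = 6:30 AM on Jun 7.

6:30 AM on June 7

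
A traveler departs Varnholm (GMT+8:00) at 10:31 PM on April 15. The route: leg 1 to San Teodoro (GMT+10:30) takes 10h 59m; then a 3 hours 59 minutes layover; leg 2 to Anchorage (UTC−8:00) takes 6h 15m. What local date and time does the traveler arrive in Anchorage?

3:44 AM on April 16

Convert departure to UTC: 10:31 PM − 8:00 = 2:31 PM UTC on Apr 15.
Add 10 hours and 59 minutes leg 1 → 1:30 AM UTC (Apr 16).
Add 3 hours and 59 minutes layover in San Teodoro → 5:29 AM UTC.
Add 6 hours and 15 minutes leg 2 → 11:44 AM UTC.
Anchorage is UTC−8:00, so local arrival = 11:44 AM − 8:00 = 3:44 AM on Apr 16.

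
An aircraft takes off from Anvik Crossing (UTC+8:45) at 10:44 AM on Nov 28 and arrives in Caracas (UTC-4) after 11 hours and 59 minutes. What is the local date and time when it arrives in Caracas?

Caracas is 12:45 behind Anvik Crossing.
After 11 hours and 59 minutes it is 10:43 PM in Anvik Crossing.
Shift by the zone difference: 10:43 PM − 12:45 = 9:58 AM on Nov 28 in Caracas.

9:58 AM on November 28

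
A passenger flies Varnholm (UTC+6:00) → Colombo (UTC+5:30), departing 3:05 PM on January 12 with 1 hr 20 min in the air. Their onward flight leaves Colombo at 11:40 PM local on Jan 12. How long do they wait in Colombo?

Convert departure to UTC: 3:05 PM − 6:00 = 9:05 AM UTC on Jan 12.
Add 1 hour and 20 minutes flight time → 10:25 AM UTC.
Colombo is UTC+5:30, so local arrival = 10:25 AM + 5:30 = 3:55 PM on Jan 12.
Layover = 11:40 PM − 3:55 PM = 7 hours 45 minutes.

7 hours 45 minutes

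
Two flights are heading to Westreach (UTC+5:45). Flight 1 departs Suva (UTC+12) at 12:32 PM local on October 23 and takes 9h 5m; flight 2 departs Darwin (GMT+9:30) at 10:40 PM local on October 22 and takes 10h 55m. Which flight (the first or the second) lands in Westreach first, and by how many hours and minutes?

Flight 1 in UTC: 12:32 PM − 12:00 = 12:32 AM on Oct 23.
+9 hours and 5 minutes → arrive 9:37 AM UTC on Oct 23.
Flight 2 in UTC: 10:40 PM − 9:30 = 1:10 PM on Oct 22.
+10 hours 55 minutes → arrive 12:05 AM UTC on Oct 23.
Flight 2 lands earlier by 9 hours 32 minutes.

the second, by 9 hours 32 minutes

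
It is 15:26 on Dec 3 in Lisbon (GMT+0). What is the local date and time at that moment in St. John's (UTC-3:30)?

Lisbon is UTC+0 so that is 15:26 UTC.
St. John's is UTC−3:30: 15:26 − 3:30 = 11:56 on Dec 3.

11:56 on December 3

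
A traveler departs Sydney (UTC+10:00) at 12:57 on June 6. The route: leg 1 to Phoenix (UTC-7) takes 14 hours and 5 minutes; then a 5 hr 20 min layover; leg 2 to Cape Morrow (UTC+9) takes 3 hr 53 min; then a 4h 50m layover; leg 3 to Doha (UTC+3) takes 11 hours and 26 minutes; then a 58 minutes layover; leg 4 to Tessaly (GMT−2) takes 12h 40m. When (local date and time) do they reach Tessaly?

Convert departure to UTC: 12:57 − 10:00 = 02:57 UTC on Jun 6.
Add 14 hours 5 minutes leg 1 → 17:02 UTC.
Add 5 hours and 20 minutes layover in Phoenix → 22:22 UTC.
Add 3 hours 53 minutes leg 2 → 02:15 UTC (Jun 7).
Add 4 hours and 50 minutes layover in Cape Morrow → 07:05 UTC.
Add 11 hours and 26 minutes leg 3 → 18:31 UTC.
Add 58 minutes layover in Doha → 19:29 UTC.
Add 12 hours and 40 minutes leg 4 → 08:09 UTC (Jun 8).
Tessaly is UTC−2:00, so local arrival = 08:09 − 2:00 = 06:09 on Jun 8.

06:09 on June 8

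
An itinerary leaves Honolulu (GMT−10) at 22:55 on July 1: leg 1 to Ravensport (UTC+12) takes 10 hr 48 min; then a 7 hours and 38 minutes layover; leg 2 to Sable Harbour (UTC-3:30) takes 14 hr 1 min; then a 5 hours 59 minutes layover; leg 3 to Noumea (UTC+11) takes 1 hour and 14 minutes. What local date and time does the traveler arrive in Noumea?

Convert departure to UTC: 22:55 + 10:00 = 08:55 UTC on Jul 2.
Add 10 hours 48 minutes leg 1 → 19:43 UTC.
Add 7 hours and 38 minutes layover in Ravensport → 03:21 UTC (Jul 3).
Add 14 hours and 1 minute leg 2 → 17:22 UTC.
Add 5 hours and 59 minutes layover in Sable Harbour → 23:21 UTC.
Add 1 hour and 14 minutes leg 3 → 00:35 UTC (Jul 4).
Noumea is UTC+11:00, so local arrival = 00:35 + 11:00 = 11:35 on Jul 4.

11:35 on July 4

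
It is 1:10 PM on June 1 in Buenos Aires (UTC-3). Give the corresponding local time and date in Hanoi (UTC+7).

11:10 PM on June 1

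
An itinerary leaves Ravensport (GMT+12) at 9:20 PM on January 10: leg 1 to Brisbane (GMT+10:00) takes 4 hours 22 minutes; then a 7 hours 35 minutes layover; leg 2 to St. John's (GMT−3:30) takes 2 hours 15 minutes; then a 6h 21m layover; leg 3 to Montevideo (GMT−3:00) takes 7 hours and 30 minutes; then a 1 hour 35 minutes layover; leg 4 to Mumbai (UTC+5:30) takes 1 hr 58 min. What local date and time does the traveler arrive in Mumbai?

10:26 PM on January 11

Convert departure to UTC: 9:20 PM − 12:00 = 9:20 AM UTC on Jan 10.
Add 4 hours 22 minutes leg 1 → 1:42 PM UTC.
Add 7 hours and 35 minutes layover in Brisbane → 9:17 PM UTC.
Add 2 hours 15 minutes leg 2 → 11:32 PM UTC.
Add 6 hours and 21 minutes layover in St. John's → 5:53 AM UTC (Jan 11).
Add 7 hours 30 minutes leg 3 → 1:23 PM UTC.
Add 1 hour and 35 minutes layover in Montevideo → 2:58 PM UTC.
Add 1 hour and 58 minutes leg 4 → 4:56 PM UTC.
Mumbai is UTC+5:30, so local arrival = 4:56 PM + 5:30 = 10:26 PM on Jan 11.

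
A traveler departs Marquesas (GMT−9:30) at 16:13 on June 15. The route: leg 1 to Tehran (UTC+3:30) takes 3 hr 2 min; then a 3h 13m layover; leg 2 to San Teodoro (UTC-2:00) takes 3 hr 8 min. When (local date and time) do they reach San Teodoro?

09:06 on Jun 16

Convert departure to UTC: 16:13 + 9:30 = 01:43 UTC on Jun 16.
Add 3 hours and 2 minutes leg 1 → 04:45 UTC.
Add 3 hours 13 minutes layover in Tehran → 07:58 UTC.
Add 3 hours and 8 minutes leg 2 → 11:06 UTC.
San Teodoro is UTC−2:00, so local arrival = 11:06 − 2:00 = 09:06 on Jun 16.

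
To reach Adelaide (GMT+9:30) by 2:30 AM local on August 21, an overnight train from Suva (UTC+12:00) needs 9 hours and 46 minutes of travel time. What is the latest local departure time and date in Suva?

7:14 PM on Aug 20

Target arrival in UTC: 2:30 AM − 9:30 = 5:00 PM on Aug 20.
Subtract 9 hours and 46 minutes → departure 7:14 AM UTC on Aug 20.
Suva is UTC+12:00: 7:14 AM + 12:00 = 7:14 PM on Aug 20.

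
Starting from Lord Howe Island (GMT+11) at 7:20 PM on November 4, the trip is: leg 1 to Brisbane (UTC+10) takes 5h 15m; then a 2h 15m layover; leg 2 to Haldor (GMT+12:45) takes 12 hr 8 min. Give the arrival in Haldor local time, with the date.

Convert departure to UTC: 7:20 PM − 11:00 = 8:20 AM UTC on Nov 4.
Add 5 hours 15 minutes leg 1 → 1:35 PM UTC.
Add 2 hours 15 minutes layover in Brisbane → 3:50 PM UTC.
Add 12 hours and 8 minutes leg 2 → 3:58 AM UTC (Nov 5).
Haldor is UTC+12:45, so local arrival = 3:58 AM + 12:45 = 4:43 PM on Nov 5.

4:43 PM on November 5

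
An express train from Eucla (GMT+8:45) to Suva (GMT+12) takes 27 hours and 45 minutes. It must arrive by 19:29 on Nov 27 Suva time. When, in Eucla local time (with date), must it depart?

Target arrival in UTC: 19:29 − 12:00 = 07:29 on Nov 27.
Subtract 27 hours and 45 minutes → departure 03:44 UTC on Nov 26.
Eucla is UTC+8:45: 03:44 + 8:45 = 12:29 on Nov 26.

12:29 on November 26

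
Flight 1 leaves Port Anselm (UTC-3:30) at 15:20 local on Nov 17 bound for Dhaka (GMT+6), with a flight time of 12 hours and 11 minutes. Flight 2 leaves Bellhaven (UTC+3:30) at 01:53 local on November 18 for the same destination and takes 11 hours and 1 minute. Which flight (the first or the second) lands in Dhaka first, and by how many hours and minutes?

the first, by 2 hours 23 minutes

Flight 1 in UTC: 15:20 + 3:30 = 18:50 on Nov 17.
+12 hours 11 minutes → arrive 07:01 UTC on Nov 18.
Flight 2 in UTC: 01:53 − 3:30 = 22:23 on Nov 17.
+11 hours and 1 minute → arrive 09:24 UTC on Nov 18.
Flight 1 lands earlier by 2 hours 23 minutes.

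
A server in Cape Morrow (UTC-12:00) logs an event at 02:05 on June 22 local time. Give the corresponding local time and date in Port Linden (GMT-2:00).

In UTC: 02:05 + 12:00 = 14:05 on Jun 22.
Port Linden is UTC−2:00: 14:05 − 2:00 = 12:05 on Jun 22.

12:05 on Jun 22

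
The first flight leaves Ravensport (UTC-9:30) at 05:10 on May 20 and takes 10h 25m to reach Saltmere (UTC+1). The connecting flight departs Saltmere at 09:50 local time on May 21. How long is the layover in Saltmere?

7 hours 45 minutes

Convert departure to UTC: 05:10 + 9:30 = 14:40 UTC on May 20.
Add 10 hours 25 minutes flight time → 01:05 UTC (May 21).
Saltmere is UTC+1:00, so local arrival = 01:05 + 1:00 = 02:05 on May 21.
Layover = 09:50 − 02:05 = 7 hours 45 minutes.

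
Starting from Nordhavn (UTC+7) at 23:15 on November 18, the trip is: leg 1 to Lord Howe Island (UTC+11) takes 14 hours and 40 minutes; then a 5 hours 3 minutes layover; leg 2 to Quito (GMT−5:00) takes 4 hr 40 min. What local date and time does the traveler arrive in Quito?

Convert departure to UTC: 23:15 − 7:00 = 16:15 UTC on Nov 18.
Add 14 hours and 40 minutes leg 1 → 06:55 UTC (Nov 19).
Add 5 hours and 3 minutes layover in Lord Howe Island → 11:58 UTC.
Add 4 hours and 40 minutes leg 2 → 16:38 UTC.
Quito is UTC−5:00, so local arrival = 16:38 − 5:00 = 11:38 on Nov 19.

11:38 on Nov 19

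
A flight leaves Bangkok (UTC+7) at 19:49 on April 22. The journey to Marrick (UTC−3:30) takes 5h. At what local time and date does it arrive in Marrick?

Convert departure to UTC: 19:49 − 7:00 = 12:49 UTC on Apr 22.
Add 5 hours travel time → 17:49 UTC.
Marrick is UTC−3:30, so local arrival = 17:49 − 3:30 = 14:19 on Apr 22.

14:19 on Apr 22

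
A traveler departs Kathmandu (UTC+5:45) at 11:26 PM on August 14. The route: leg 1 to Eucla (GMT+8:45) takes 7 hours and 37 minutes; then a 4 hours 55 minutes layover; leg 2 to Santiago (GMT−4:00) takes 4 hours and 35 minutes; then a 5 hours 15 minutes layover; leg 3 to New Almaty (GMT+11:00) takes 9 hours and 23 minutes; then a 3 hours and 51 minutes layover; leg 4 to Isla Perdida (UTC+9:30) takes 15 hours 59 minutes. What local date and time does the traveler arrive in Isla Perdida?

Convert departure to UTC: 11:26 PM − 5:45 = 5:41 PM UTC on Aug 14.
Add 7 hours and 37 minutes leg 1 → 1:18 AM UTC (Aug 15).
Add 4 hours 55 minutes layover in Eucla → 6:13 AM UTC.
Add 4 hours and 35 minutes leg 2 → 10:48 AM UTC.
Add 5 hours and 15 minutes layover in Santiago → 4:03 PM UTC.
Add 9 hours and 23 minutes leg 3 → 1:26 AM UTC (Aug 16).
Add 3 hours and 51 minutes layover in New Almaty → 5:17 AM UTC.
Add 15 hours 59 minutes leg 4 → 9:16 PM UTC.
Isla Perdida is UTC+9:30, so local arrival = 9:16 PM + 9:30 = 6:46 AM on Aug 17.

6:46 AM on August 17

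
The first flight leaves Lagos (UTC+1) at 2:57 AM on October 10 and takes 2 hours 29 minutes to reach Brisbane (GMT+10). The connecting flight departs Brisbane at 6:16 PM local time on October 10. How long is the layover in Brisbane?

Convert departure to UTC: 2:57 AM − 1:00 = 1:57 AM UTC on Oct 10.
Add 2 hours 29 minutes flight time → 4:26 AM UTC.
Brisbane is UTC+10:00, so local arrival = 4:26 AM + 10:00 = 2:26 PM on Oct 10.
Layover = 6:16 PM − 2:26 PM = 3 hours 50 minutes.

3 hours 50 minutes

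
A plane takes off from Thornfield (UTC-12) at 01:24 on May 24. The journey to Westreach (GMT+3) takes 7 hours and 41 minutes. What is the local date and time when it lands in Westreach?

Convert departure to UTC: 01:24 + 12:00 = 13:24 UTC on May 24.
Add 7 hours 41 minutes travel time → 21:05 UTC.
Westreach is UTC+3:00, so local arrival = 21:05 + 3:00 = 00:05 on May 25.

00:05 on May 25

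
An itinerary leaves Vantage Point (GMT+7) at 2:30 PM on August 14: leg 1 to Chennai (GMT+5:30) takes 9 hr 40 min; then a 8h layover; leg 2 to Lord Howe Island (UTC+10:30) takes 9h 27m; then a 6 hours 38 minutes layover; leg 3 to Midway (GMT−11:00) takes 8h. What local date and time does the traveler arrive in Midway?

2:15 PM on August 15

Convert departure to UTC: 2:30 PM − 7:00 = 7:30 AM UTC on Aug 14.
Add 9 hours 40 minutes leg 1 → 5:10 PM UTC.
Add 8 hours layover in Chennai → 1:10 AM UTC (Aug 15).
Add 9 hours 27 minutes leg 2 → 10:37 AM UTC.
Add 6 hours and 38 minutes layover in Lord Howe Island → 5:15 PM UTC.
Add 8 hours leg 3 → 1:15 AM UTC (Aug 16).
Midway is UTC−11:00, so local arrival = 1:15 AM − 11:00 = 2:15 PM on Aug 15.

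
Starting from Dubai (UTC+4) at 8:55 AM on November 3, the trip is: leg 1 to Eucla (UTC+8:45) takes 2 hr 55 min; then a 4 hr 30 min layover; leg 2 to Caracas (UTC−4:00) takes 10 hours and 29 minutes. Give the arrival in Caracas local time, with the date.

Convert departure to UTC: 8:55 AM − 4:00 = 4:55 AM UTC on Nov 3.
Add 2 hours and 55 minutes leg 1 → 7:50 AM UTC.
Add 4 hours 30 minutes layover in Eucla → 12:20 PM UTC.
Add 10 hours 29 minutes leg 2 → 10:49 PM UTC.
Caracas is UTC−4:00, so local arrival = 10:49 PM − 4:00 = 6:49 PM on Nov 3.

6:49 PM on November 3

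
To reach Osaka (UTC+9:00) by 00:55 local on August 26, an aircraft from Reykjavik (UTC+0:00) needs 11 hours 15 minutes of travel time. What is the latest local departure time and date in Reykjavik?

04:40 on August 25

Target arrival in UTC: 00:55 − 9:00 = 15:55 on Aug 25.
Subtract 11 hours 15 minutes → departure 04:40 UTC on Aug 25.
Reykjavik is UTC+0, so departure is 04:40 on Aug 25.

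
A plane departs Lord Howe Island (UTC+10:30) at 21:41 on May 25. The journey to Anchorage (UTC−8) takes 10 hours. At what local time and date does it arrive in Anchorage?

13:11 on May 25

Anchorage is 18:30 behind Lord Howe Island.
After 10 hours it is 07:41 (May 26) in Lord Howe Island.
Shift by the zone difference: 07:41 − 18:30 = 13:11 on May 25 in Anchorage.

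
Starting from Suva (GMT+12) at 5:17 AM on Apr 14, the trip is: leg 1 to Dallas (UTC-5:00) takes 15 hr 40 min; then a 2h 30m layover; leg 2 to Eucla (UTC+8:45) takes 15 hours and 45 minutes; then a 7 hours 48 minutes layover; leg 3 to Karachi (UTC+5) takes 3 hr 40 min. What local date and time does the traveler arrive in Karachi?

Convert departure to UTC: 5:17 AM − 12:00 = 5:17 PM UTC on Apr 13.
Add 15 hours 40 minutes leg 1 → 8:57 AM UTC (Apr 14).
Add 2 hours 30 minutes layover in Dallas → 11:27 AM UTC.
Add 15 hours 45 minutes leg 2 → 3:12 AM UTC (Apr 15).
Add 7 hours 48 minutes layover in Eucla → 11:00 AM UTC.
Add 3 hours 40 minutes leg 3 → 2:40 PM UTC.
Karachi is UTC+5:00, so local arrival = 2:40 PM + 5:00 = 7:40 PM on Apr 15.

7:40 PM on April 15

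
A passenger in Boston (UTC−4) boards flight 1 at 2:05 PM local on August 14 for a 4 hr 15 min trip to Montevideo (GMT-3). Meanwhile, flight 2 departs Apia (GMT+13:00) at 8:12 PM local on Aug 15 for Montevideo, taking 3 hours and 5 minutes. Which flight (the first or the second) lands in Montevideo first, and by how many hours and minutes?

the first, by 11 hours 57 minutes

Flight 1 in UTC: 2:05 PM + 4:00 = 6:05 PM on Aug 14.
+4 hours 15 minutes → arrive 10:20 PM UTC on Aug 14.
Flight 2 in UTC: 8:12 PM − 13:00 = 7:12 AM on Aug 15.
+3 hours 5 minutes → arrive 10:17 AM UTC on Aug 15.
Flight 1 lands earlier by 11 hours 57 minutes.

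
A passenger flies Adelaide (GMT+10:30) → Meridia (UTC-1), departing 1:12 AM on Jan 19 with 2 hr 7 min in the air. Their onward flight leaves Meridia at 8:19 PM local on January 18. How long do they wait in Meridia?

4 hours 30 minutes

Convert departure to UTC: 1:12 AM − 10:30 = 2:42 PM UTC on Jan 18.
Add 2 hours and 7 minutes flight time → 4:49 PM UTC.
Meridia is UTC−1:00, so local arrival = 4:49 PM − 1:00 = 3:49 PM on Jan 18.
Layover = 8:19 PM − 3:49 PM = 4 hours 30 minutes.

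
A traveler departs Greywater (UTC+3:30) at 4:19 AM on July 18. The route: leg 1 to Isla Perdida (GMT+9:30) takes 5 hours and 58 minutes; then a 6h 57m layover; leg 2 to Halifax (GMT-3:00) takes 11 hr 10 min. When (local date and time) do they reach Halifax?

Convert departure to UTC: 4:19 AM − 3:30 = 12:49 AM UTC on Jul 18.
Add 5 hours 58 minutes leg 1 → 6:47 AM UTC.
Add 6 hours 57 minutes layover in Isla Perdida → 1:44 PM UTC.
Add 11 hours 10 minutes leg 2 → 12:54 AM UTC (Jul 19).
Halifax is UTC−3:00, so local arrival = 12:54 AM − 3:00 = 9:54 PM on Jul 18.

9:54 PM on July 18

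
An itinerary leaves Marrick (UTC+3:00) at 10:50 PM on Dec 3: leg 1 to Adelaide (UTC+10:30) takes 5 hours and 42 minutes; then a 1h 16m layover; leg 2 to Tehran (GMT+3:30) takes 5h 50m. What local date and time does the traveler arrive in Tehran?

12:08 PM on Dec 4

Convert departure to UTC: 10:50 PM − 3:00 = 7:50 PM UTC on Dec 3.
Add 5 hours and 42 minutes leg 1 → 1:32 AM UTC (Dec 4).
Add 1 hour 16 minutes layover in Adelaide → 2:48 AM UTC.
Add 5 hours and 50 minutes leg 2 → 8:38 AM UTC.
Tehran is UTC+3:30, so local arrival = 8:38 AM + 3:30 = 12:08 PM on Dec 4.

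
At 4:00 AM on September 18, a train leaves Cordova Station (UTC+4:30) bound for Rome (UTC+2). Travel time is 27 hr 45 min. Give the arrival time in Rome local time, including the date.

5:15 AM on September 19

Convert departure to UTC: 4:00 AM − 4:30 = 11:30 PM UTC on Sep 17.
Add 27 hours and 45 minutes travel time → 3:15 AM UTC (Sep 19).
Rome is UTC+2:00, so local arrival = 3:15 AM + 2:00 = 5:15 AM on Sep 19.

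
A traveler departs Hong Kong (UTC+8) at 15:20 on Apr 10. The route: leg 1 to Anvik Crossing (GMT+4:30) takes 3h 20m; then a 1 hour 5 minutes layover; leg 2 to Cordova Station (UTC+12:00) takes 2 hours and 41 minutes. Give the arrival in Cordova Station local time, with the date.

02:26 on April 11

Convert departure to UTC: 15:20 − 8:00 = 07:20 UTC on Apr 10.
Add 3 hours and 20 minutes leg 1 → 10:40 UTC.
Add 1 hour 5 minutes layover in Anvik Crossing → 11:45 UTC.
Add 2 hours and 41 minutes leg 2 → 14:26 UTC.
Cordova Station is UTC+12:00, so local arrival = 14:26 + 12:00 = 02:26 on Apr 11.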